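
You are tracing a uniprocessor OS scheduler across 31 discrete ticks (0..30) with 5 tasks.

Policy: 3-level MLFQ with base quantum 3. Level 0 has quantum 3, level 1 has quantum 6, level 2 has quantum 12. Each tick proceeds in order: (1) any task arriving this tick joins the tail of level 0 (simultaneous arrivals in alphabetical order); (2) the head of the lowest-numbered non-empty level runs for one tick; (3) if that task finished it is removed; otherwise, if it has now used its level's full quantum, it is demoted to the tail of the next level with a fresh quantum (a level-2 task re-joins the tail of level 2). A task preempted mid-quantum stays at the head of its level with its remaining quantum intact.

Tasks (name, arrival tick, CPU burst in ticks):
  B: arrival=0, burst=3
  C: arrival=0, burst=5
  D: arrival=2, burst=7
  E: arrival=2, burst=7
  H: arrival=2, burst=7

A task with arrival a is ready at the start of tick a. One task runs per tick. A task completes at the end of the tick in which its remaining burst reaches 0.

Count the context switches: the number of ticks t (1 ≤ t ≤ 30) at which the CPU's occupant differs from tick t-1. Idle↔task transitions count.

context switches = 9

t=0: L0/L1/L2 = BC/-/- → run B
t=1: L0/L1/L2 = BC/-/- → run B
t=2: L0/L1/L2 = BCDEH/-/- → run B
t=3: L0/L1/L2 = CDEH/-/- → run C
t=4: L0/L1/L2 = CDEH/-/- → run C
t=5: L0/L1/L2 = CDEH/-/- → run C
t=6: L0/L1/L2 = DEH/C/- → run D
t=7: L0/L1/L2 = DEH/C/- → run D
t=8: L0/L1/L2 = DEH/C/- → run D
t=9: L0/L1/L2 = EH/CD/- → run E
t=10: L0/L1/L2 = EH/CD/- → run E
t=11: L0/L1/L2 = EH/CD/- → run E
t=12: L0/L1/L2 = H/CDE/- → run H
t=13: L0/L1/L2 = H/CDE/- → run H
t=14: L0/L1/L2 = H/CDE/- → run H
t=15: L0/L1/L2 = -/CDEH/- → run C
t=16: L0/L1/L2 = -/CDEH/- → run C
t=17: L0/L1/L2 = -/DEH/- → run D
t=18: L0/L1/L2 = -/DEH/- → run D
t=19: L0/L1/L2 = -/DEH/- → run D
t=20: L0/L1/L2 = -/DEH/- → run D
t=21: L0/L1/L2 = -/EH/- → run E
t=22: L0/L1/L2 = -/EH/- → run E
t=23: L0/L1/L2 = -/EH/- → run E
t=24: L0/L1/L2 = -/EH/- → run E
t=25: L0/L1/L2 = -/H/- → run H
t=26: L0/L1/L2 = -/H/- → run H
t=27: L0/L1/L2 = -/H/- → run H
t=28: L0/L1/L2 = -/H/- → run H
t=29: (idle)
t=30: (idle)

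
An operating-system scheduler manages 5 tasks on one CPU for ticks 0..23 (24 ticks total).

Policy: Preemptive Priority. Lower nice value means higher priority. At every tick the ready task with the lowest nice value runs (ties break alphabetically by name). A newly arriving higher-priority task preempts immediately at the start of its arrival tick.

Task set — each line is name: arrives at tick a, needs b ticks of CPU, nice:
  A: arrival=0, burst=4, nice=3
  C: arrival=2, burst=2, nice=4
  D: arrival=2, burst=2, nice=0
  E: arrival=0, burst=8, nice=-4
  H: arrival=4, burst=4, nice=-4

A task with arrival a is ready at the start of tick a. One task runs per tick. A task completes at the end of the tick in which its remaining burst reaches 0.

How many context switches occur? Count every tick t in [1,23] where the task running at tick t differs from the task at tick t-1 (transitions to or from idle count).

context switches = 5

t=0: ready={A,E} → run E
t=1: ready={A,E} → run E
t=2: ready={A,C,D,E} → run E
t=3: ready={A,C,D,E} → run E
t=4: ready={A,C,D,E,H} → run E
t=5: ready={A,C,D,E,H} → run E
t=6: ready={A,C,D,E,H} → run E
t=7: ready={A,C,D,E,H} → run E
t=8: ready={A,C,D,H} → run H
t=9: ready={A,C,D,H} → run H
t=10: ready={A,C,D,H} → run H
t=11: ready={A,C,D,H} → run H
t=12: ready={A,C,D} → run D
t=13: ready={A,C,D} → run D
t=14: ready={A,C} → run A
t=15: ready={A,C} → run A
t=16: ready={A,C} → run A
t=17: ready={A,C} → run A
t=18: ready={C} → run C
t=19: ready={C} → run C
t=20: (idle)
t=21: (idle)
t=22: (idle)
t=23: (idle)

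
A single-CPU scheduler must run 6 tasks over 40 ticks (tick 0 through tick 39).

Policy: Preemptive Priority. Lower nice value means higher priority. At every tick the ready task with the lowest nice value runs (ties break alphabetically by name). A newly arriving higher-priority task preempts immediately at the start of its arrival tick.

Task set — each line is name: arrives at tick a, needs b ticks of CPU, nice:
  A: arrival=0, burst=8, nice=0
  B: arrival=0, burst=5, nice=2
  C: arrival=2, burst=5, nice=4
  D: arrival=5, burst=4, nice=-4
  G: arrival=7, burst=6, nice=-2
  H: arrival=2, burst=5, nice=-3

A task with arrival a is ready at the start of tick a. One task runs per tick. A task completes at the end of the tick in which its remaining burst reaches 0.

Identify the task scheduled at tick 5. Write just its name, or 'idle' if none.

running at tick 5 = D

t=0: ready={A,B} → run A
t=1: ready={A,B} → run A
t=2: ready={A,B,C,H} → run H
t=3: ready={A,B,C,H} → run H
t=4: ready={A,B,C,H} → run H
t=5: ready={A,B,C,D,H} → run D
t=6: ready={A,B,C,D,H} → run D
t=7: ready={A,B,C,D,G,H} → run D
t=8: ready={A,B,C,D,G,H} → run D
t=9: ready={A,B,C,G,H} → run H
t=10: ready={A,B,C,G,H} → run H
t=11: ready={A,B,C,G} → run G
t=12: ready={A,B,C,G} → run G
t=13: ready={A,B,C,G} → run G
t=14: ready={A,B,C,G} → run G
t=15: ready={A,B,C,G} → run G
t=16: ready={A,B,C,G} → run G
t=17: ready={A,B,C} → run A
t=18: ready={A,B,C} → run A
t=19: ready={A,B,C} → run A
t=20: ready={A,B,C} → run A
t=21: ready={A,B,C} → run A
t=22: ready={A,B,C} → run A
t=23: ready={B,C} → run B
t=24: ready={B,C} → run B
t=25: ready={B,C} → run B
t=26: ready={B,C} → run B
t=27: ready={B,C} → run B
t=28: ready={C} → run C
t=29: ready={C} → run C
t=30: ready={C} → run C
t=31: ready={C} → run C
t=32: ready={C} → run C
t=33: (idle)
t=34: (idle)
t=35: (idle)
t=36: (idle)
t=37: (idle)
t=38: (idle)
t=39: (idle)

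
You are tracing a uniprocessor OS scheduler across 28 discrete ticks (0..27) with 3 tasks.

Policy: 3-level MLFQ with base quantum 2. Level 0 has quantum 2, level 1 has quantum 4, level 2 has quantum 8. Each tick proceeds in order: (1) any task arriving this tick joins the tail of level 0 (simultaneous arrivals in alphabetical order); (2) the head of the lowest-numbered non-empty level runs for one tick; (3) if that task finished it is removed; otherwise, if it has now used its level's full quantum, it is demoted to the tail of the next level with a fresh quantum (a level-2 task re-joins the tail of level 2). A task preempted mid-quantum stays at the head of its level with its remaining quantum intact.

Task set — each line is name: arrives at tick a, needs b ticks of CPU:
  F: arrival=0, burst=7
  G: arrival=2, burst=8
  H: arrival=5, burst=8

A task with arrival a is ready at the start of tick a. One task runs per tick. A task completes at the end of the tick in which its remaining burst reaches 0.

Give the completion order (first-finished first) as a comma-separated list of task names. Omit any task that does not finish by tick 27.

completion order = F, G, H

t=0: L0/L1/L2 = F/-/- → run F
t=1: L0/L1/L2 = F/-/- → run F
t=2: L0/L1/L2 = G/F/- → run G
t=3: L0/L1/L2 = G/F/- → run G
t=4: L0/L1/L2 = -/FG/- → run F
t=5: L0/L1/L2 = H/FG/- → run H
t=6: L0/L1/L2 = H/FG/- → run H
t=7: L0/L1/L2 = -/FGH/- → run F
t=8: L0/L1/L2 = -/FGH/- → run F
t=9: L0/L1/L2 = -/FGH/- → run F
t=10: L0/L1/L2 = -/GH/F → run G
t=11: L0/L1/L2 = -/GH/F → run G
t=12: L0/L1/L2 = -/GH/F → run G
t=13: L0/L1/L2 = -/GH/F → run G
t=14: L0/L1/L2 = -/H/FG → run H
t=15: L0/L1/L2 = -/H/FG → run H
t=16: L0/L1/L2 = -/H/FG → run H
t=17: L0/L1/L2 = -/H/FG → run H
t=18: L0/L1/L2 = -/-/FGH → run F
t=19: L0/L1/L2 = -/-/GH → run G
t=20: L0/L1/L2 = -/-/GH → run G
t=21: L0/L1/L2 = -/-/H → run H
t=22: L0/L1/L2 = -/-/H → run H
t=23: (idle)
t=24: (idle)
t=25: (idle)
t=26: (idle)
t=27: (idle)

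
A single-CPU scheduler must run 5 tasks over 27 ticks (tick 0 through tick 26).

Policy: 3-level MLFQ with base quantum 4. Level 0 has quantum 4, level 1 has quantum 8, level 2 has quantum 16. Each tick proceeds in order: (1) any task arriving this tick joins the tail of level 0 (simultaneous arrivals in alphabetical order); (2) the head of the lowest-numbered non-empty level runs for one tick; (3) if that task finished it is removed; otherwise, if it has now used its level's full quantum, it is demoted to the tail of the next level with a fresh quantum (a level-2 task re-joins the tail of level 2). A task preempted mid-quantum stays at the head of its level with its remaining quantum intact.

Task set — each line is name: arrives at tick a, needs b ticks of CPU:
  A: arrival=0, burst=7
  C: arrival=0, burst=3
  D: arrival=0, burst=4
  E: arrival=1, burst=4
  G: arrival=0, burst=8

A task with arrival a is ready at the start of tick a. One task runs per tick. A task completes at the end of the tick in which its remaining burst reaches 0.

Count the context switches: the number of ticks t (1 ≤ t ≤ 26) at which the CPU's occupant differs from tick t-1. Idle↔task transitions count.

t=0: L0/L1/L2 = ACDG/-/- → run A
t=1: L0/L1/L2 = ACDGE/-/- → run A
t=2: L0/L1/L2 = ACDGE/-/- → run A
t=3: L0/L1/L2 = ACDGE/-/- → run A
t=4: L0/L1/L2 = CDGE/A/- → run C
t=5: L0/L1/L2 = CDGE/A/- → run C
t=6: L0/L1/L2 = CDGE/A/- → run C
t=7: L0/L1/L2 = DGE/A/- → run D
t=8: L0/L1/L2 = DGE/A/- → run D
t=9: L0/L1/L2 = DGE/A/- → run D
t=10: L0/L1/L2 = DGE/A/- → run D
t=11: L0/L1/L2 = GE/A/- → run G
t=12: L0/L1/L2 = GE/A/- → run G
t=13: L0/L1/L2 = GE/A/- → run G
t=14: L0/L1/L2 = GE/A/- → run G
t=15: L0/L1/L2 = E/AG/- → run E
t=16: L0/L1/L2 = E/AG/- → run E
t=17: L0/L1/L2 = E/AG/- → run E
t=18: L0/L1/L2 = E/AG/- → run E
t=19: L0/L1/L2 = -/AG/- → run A
t=20: L0/L1/L2 = -/AG/- → run A
t=21: L0/L1/L2 = -/AG/- → run A
t=22: L0/L1/L2 = -/G/- → run G
t=23: L0/L1/L2 = -/G/- → run G
t=24: L0/L1/L2 = -/G/- → run G
t=25: L0/L1/L2 = -/G/- → run G
t=26: (idle)

context switches = 7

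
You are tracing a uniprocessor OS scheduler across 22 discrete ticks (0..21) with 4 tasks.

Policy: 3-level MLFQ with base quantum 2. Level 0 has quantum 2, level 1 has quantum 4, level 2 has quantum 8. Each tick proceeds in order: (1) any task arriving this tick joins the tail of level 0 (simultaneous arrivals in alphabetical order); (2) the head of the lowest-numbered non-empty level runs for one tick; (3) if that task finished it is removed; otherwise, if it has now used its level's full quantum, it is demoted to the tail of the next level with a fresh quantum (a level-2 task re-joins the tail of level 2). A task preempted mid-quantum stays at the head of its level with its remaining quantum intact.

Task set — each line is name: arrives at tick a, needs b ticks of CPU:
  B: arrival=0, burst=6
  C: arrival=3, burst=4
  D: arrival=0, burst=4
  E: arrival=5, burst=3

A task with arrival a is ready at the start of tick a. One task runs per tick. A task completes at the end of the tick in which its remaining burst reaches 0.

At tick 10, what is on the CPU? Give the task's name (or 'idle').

t=0: L0/L1/L2 = BD/-/- → run B
t=1: L0/L1/L2 = BD/-/- → run B
t=2: L0/L1/L2 = D/B/- → run D
t=3: L0/L1/L2 = DC/B/- → run D
t=4: L0/L1/L2 = C/BD/- → run C
t=5: L0/L1/L2 = CE/BD/- → run C
t=6: L0/L1/L2 = E/BDC/- → run E
t=7: L0/L1/L2 = E/BDC/- → run E
t=8: L0/L1/L2 = -/BDCE/- → run B
t=9: L0/L1/L2 = -/BDCE/- → run B
t=10: L0/L1/L2 = -/BDCE/- → run B
t=11: L0/L1/L2 = -/BDCE/- → run B
t=12: L0/L1/L2 = -/DCE/- → run D
t=13: L0/L1/L2 = -/DCE/- → run D
t=14: L0/L1/L2 = -/CE/- → run C
t=15: L0/L1/L2 = -/CE/- → run C
t=16: L0/L1/L2 = -/E/- → run E
t=17: (idle)
t=18: (idle)
t=19: (idle)
t=20: (idle)
t=21: (idle)

running at tick 10 = B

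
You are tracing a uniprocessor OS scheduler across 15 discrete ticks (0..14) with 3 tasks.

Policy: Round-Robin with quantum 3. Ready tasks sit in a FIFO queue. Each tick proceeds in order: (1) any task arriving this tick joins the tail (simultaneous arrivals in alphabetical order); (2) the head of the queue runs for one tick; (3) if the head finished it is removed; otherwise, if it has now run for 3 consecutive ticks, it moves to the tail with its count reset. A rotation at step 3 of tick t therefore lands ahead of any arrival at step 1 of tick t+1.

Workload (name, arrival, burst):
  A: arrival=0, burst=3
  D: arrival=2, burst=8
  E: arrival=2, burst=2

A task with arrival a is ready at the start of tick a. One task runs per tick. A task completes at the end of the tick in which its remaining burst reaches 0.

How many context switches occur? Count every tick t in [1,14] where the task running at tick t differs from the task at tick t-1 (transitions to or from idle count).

context switches = 4

t=0: queue=[A] q_used=0 → run A
t=1: queue=[A] q_used=1 → run A
t=2: queue=[A,D,E] q_used=2 → run A
t=3: queue=[D,E] q_used=0 → run D
t=4: queue=[D,E] q_used=1 → run D
t=5: queue=[D,E] q_used=2 → run D
t=6: queue=[E,D] q_used=0 → run E
t=7: queue=[E,D] q_used=1 → run E
t=8: queue=[D] q_used=0 → run D
t=9: queue=[D] q_used=1 → run D
t=10: queue=[D] q_used=2 → run D
t=11: queue=[D] q_used=0 → run D
t=12: queue=[D] q_used=1 → run D
t=13: (idle)
t=14: (idle)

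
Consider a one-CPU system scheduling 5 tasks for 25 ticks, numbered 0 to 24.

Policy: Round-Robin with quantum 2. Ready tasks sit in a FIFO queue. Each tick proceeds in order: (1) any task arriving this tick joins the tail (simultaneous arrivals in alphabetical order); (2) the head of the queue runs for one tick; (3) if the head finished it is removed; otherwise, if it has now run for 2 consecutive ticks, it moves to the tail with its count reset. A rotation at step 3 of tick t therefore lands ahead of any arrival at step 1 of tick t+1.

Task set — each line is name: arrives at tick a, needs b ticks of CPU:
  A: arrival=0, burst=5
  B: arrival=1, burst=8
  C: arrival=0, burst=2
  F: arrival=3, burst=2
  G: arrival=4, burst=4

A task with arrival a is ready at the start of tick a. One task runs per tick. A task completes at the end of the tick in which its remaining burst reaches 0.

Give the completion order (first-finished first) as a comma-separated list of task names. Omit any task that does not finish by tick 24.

completion order = C, F, A, G, B

t=0: queue=[A,C] q_used=0 → run A
t=1: queue=[A,C,B] q_used=1 → run A
t=2: queue=[C,B,A] q_used=0 → run C
t=3: queue=[C,B,A,F] q_used=1 → run C
t=4: queue=[B,A,F,G] q_used=0 → run B
t=5: queue=[B,A,F,G] q_used=1 → run B
t=6: queue=[A,F,G,B] q_used=0 → run A
t=7: queue=[A,F,G,B] q_used=1 → run A
t=8: queue=[F,G,B,A] q_used=0 → run F
t=9: queue=[F,G,B,A] q_used=1 → run F
t=10: queue=[G,B,A] q_used=0 → run G
t=11: queue=[G,B,A] q_used=1 → run G
t=12: queue=[B,A,G] q_used=0 → run B
t=13: queue=[B,A,G] q_used=1 → run B
t=14: queue=[A,G,B] q_used=0 → run A
t=15: queue=[G,B] q_used=0 → run G
t=16: queue=[G,B] q_used=1 → run G
t=17: queue=[B] q_used=0 → run B
t=18: queue=[B] q_used=1 → run B
t=19: queue=[B] q_used=0 → run B
t=20: queue=[B] q_used=1 → run B
t=21: (idle)
t=22: (idle)
t=23: (idle)
t=24: (idle)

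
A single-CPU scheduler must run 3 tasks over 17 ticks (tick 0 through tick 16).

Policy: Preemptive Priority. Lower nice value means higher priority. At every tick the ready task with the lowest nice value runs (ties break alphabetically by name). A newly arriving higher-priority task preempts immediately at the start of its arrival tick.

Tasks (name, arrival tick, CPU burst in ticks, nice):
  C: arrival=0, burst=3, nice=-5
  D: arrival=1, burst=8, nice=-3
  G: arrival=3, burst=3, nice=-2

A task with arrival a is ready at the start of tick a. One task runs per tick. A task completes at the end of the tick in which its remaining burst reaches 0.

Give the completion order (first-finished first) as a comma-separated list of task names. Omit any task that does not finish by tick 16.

completion order = C, D, G

t=0: ready={C} → run C
t=1: ready={C,D} → run C
t=2: ready={C,D} → run C
t=3: ready={D,G} → run D
t=4: ready={D,G} → run D
t=5: ready={D,G} → run D
t=6: ready={D,G} → run D
t=7: ready={D,G} → run D
t=8: ready={D,G} → run D
t=9: ready={D,G} → run D
t=10: ready={D,G} → run D
t=11: ready={G} → run G
t=12: ready={G} → run G
t=13: ready={G} → run G
t=14: (idle)
t=15: (idle)
t=16: (idle)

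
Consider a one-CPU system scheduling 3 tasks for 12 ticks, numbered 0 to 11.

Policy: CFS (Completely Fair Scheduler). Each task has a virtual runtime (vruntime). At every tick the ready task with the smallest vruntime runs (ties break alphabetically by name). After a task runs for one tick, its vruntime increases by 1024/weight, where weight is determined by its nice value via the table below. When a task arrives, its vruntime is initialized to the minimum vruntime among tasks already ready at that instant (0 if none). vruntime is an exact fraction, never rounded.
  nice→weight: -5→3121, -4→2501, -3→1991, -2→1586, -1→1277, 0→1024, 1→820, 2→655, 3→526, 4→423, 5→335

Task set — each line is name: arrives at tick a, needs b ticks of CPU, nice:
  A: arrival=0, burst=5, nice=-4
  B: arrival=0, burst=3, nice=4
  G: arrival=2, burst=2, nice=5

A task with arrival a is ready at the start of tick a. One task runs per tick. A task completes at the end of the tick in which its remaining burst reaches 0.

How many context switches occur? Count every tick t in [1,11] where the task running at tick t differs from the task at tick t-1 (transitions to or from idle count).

context switches = 8

t=0: vr[A=0 B=0] → run A
t=1: vr[A=1024/2501 B=0] → run B
t=2: vr[A=1024/2501 B=1024/423 G=1024/2501] → run A
t=3: vr[A=2048/2501 B=1024/423 G=1024/2501] → run G
t=4: vr[A=2048/2501 B=1024/423 G=2904064/837835] → run A
t=5: vr[A=3072/2501 B=1024/423 G=2904064/837835] → run A
t=6: vr[A=4096/2501 B=1024/423 G=2904064/837835] → run A
t=7: vr[B=1024/423 G=2904064/837835] → run B
t=8: vr[B=2048/423 G=2904064/837835] → run G
t=9: vr[B=2048/423] → run B
t=10: (idle)
t=11: (idle)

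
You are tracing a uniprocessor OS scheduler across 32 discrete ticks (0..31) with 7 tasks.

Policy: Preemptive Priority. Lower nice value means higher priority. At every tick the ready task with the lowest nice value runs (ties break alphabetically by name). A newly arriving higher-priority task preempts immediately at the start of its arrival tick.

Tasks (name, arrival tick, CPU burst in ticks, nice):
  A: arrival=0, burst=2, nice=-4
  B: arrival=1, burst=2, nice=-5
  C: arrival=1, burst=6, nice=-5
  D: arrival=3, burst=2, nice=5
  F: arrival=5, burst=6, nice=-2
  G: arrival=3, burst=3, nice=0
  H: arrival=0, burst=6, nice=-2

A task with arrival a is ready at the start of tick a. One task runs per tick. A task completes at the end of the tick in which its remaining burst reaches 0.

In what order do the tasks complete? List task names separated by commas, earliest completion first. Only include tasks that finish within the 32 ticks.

t=0: ready={A,H} → run A
t=1: ready={A,B,C,H} → run B
t=2: ready={A,B,C,H} → run B
t=3: ready={A,C,D,G,H} → run C
t=4: ready={A,C,D,G,H} → run C
t=5: ready={A,C,D,F,G,H} → run C
t=6: ready={A,C,D,F,G,H} → run C
t=7: ready={A,C,D,F,G,H} → run C
t=8: ready={A,C,D,F,G,H} → run C
t=9: ready={A,D,F,G,H} → run A
t=10: ready={D,F,G,H} → run F
t=11: ready={D,F,G,H} → run F
t=12: ready={D,F,G,H} → run F
t=13: ready={D,F,G,H} → run F
t=14: ready={D,F,G,H} → run F
t=15: ready={D,F,G,H} → run F
t=16: ready={D,G,H} → run H
t=17: ready={D,G,H} → run H
t=18: ready={D,G,H} → run H
t=19: ready={D,G,H} → run H
t=20: ready={D,G,H} → run H
t=21: ready={D,G,H} → run H
t=22: ready={D,G} → run G
t=23: ready={D,G} → run G
t=24: ready={D,G} → run G
t=25: ready={D} → run D
t=26: ready={D} → run D
t=27: (idle)
t=28: (idle)
t=29: (idle)
t=30: (idle)
t=31: (idle)

completion order = B, C, A, F, H, G, D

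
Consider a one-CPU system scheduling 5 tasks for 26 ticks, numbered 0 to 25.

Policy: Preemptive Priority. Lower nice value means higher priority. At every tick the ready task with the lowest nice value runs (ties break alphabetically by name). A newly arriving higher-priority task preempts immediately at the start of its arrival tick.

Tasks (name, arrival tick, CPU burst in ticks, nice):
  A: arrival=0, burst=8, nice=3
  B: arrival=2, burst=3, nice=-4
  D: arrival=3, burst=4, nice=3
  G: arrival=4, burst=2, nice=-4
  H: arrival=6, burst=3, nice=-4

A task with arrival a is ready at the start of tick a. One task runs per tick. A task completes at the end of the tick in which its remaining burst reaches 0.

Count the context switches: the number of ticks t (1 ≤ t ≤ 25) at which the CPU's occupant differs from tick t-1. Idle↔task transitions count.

t=0: ready={A} → run A
t=1: ready={A} → run A
t=2: ready={A,B} → run B
t=3: ready={A,B,D} → run B
t=4: ready={A,B,D,G} → run B
t=5: ready={A,D,G} → run G
t=6: ready={A,D,G,H} → run G
t=7: ready={A,D,H} → run H
t=8: ready={A,D,H} → run H
t=9: ready={A,D,H} → run H
t=10: ready={A,D} → run A
t=11: ready={A,D} → run A
t=12: ready={A,D} → run A
t=13: ready={A,D} → run A
t=14: ready={A,D} → run A
t=15: ready={A,D} → run A
t=16: ready={D} → run D
t=17: ready={D} → run D
t=18: ready={D} → run D
t=19: ready={D} → run D
t=20: (idle)
t=21: (idle)
t=22: (idle)
t=23: (idle)
t=24: (idle)
t=25: (idle)

context switches = 6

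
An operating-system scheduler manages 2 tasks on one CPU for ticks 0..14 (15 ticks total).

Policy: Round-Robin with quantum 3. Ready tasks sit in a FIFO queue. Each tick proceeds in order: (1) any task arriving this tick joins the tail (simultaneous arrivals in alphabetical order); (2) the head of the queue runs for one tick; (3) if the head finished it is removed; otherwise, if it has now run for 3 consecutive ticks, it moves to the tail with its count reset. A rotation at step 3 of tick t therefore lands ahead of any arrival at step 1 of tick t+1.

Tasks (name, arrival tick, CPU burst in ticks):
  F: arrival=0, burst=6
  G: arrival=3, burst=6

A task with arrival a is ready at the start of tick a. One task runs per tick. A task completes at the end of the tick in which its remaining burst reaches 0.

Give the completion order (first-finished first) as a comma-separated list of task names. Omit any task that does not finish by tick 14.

completion order = F, G

t=0: queue=[F] q_used=0 → run F
t=1: queue=[F] q_used=1 → run F
t=2: queue=[F] q_used=2 → run F
t=3: queue=[F,G] q_used=0 → run F
t=4: queue=[F,G] q_used=1 → run F
t=5: queue=[F,G] q_used=2 → run F
t=6: queue=[G] q_used=0 → run G
t=7: queue=[G] q_used=1 → run G
t=8: queue=[G] q_used=2 → run G
t=9: queue=[G] q_used=0 → run G
t=10: queue=[G] q_used=1 → run G
t=11: queue=[G] q_used=2 → run G
t=12: (idle)
t=13: (idle)
t=14: (idle)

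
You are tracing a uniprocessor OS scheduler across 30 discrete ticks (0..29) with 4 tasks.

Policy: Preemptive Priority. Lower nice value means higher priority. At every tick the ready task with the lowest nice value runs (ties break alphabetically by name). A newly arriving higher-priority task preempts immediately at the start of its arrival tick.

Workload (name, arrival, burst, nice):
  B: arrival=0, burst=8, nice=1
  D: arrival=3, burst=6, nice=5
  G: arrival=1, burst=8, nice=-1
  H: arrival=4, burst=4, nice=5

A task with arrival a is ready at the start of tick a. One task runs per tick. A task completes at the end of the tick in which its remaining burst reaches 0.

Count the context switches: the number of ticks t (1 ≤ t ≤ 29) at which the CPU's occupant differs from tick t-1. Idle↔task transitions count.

t=0: ready={B} → run B
t=1: ready={B,G} → run G
t=2: ready={B,G} → run G
t=3: ready={B,D,G} → run G
t=4: ready={B,D,G,H} → run G
t=5: ready={B,D,G,H} → run G
t=6: ready={B,D,G,H} → run G
t=7: ready={B,D,G,H} → run G
t=8: ready={B,D,G,H} → run G
t=9: ready={B,D,H} → run B
t=10: ready={B,D,H} → run B
t=11: ready={B,D,H} → run B
t=12: ready={B,D,H} → run B
t=13: ready={B,D,H} → run B
t=14: ready={B,D,H} → run B
t=15: ready={B,D,H} → run B
t=16: ready={D,H} → run D
t=17: ready={D,H} → run D
t=18: ready={D,H} → run D
t=19: ready={D,H} → run D
t=20: ready={D,H} → run D
t=21: ready={D,H} → run D
t=22: ready={H} → run H
t=23: ready={H} → run H
t=24: ready={H} → run H
t=25: ready={H} → run H
t=26: (idle)
t=27: (idle)
t=28: (idle)
t=29: (idle)

context switches = 5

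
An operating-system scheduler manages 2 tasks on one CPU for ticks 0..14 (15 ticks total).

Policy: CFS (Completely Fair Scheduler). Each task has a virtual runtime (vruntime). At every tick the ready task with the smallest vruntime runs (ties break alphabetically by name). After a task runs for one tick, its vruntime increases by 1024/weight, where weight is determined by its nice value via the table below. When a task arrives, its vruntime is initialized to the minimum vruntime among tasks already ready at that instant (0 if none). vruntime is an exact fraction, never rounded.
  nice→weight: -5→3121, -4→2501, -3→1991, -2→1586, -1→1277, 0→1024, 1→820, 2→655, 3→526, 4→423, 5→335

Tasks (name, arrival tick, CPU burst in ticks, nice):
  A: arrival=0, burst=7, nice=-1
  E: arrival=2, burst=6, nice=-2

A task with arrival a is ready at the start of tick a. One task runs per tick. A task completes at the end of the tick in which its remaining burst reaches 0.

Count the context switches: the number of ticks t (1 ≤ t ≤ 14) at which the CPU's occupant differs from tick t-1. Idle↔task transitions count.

t=0: vr[A=0] → run A
t=1: vr[A=1024/1277] → run A
t=2: vr[A=2048/1277 E=2048/1277] → run A
t=3: vr[A=3072/1277 E=2048/1277] → run E
t=4: vr[A=3072/1277 E=2277888/1012661] → run E
t=5: vr[A=3072/1277 E=2931712/1012661] → run A
t=6: vr[A=4096/1277 E=2931712/1012661] → run E
t=7: vr[A=4096/1277 E=3585536/1012661] → run A
t=8: vr[A=5120/1277 E=3585536/1012661] → run E
t=9: vr[A=5120/1277 E=4239360/1012661] → run A
t=10: vr[A=6144/1277 E=4239360/1012661] → run E
t=11: vr[A=6144/1277 E=4893184/1012661] → run A
t=12: vr[E=4893184/1012661] → run E
t=13: (idle)
t=14: (idle)

context switches = 10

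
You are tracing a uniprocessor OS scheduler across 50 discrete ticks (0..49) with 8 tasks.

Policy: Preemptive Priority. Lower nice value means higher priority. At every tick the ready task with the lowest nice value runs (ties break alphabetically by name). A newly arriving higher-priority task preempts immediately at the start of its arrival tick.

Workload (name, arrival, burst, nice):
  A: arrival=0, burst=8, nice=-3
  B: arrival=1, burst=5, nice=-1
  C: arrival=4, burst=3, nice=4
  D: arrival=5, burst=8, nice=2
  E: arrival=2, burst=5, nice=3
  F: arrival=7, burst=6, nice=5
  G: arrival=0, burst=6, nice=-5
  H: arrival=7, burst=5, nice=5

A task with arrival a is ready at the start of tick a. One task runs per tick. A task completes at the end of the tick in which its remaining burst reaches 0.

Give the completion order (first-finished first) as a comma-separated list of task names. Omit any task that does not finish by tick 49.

completion order = G, A, B, D, E, C, F, H

t=0: ready={A,G} → run G
t=1: ready={A,B,G} → run G
t=2: ready={A,B,E,G} → run G
t=3: ready={A,B,E,G} → run G
t=4: ready={A,B,C,E,G} → run G
t=5: ready={A,B,C,D,E,G} → run G
t=6: ready={A,B,C,D,E} → run A
t=7: ready={A,B,C,D,E,F,H} → run A
t=8: ready={A,B,C,D,E,F,H} → run A
t=9: ready={A,B,C,D,E,F,H} → run A
t=10: ready={A,B,C,D,E,F,H} → run A
t=11: ready={A,B,C,D,E,F,H} → run A
t=12: ready={A,B,C,D,E,F,H} → run A
t=13: ready={A,B,C,D,E,F,H} → run A
t=14: ready={B,C,D,E,F,H} → run B
t=15: ready={B,C,D,E,F,H} → run B
t=16: ready={B,C,D,E,F,H} → run B
t=17: ready={B,C,D,E,F,H} → run B
t=18: ready={B,C,D,E,F,H} → run B
t=19: ready={C,D,E,F,H} → run D
t=20: ready={C,D,E,F,H} → run D
t=21: ready={C,D,E,F,H} → run D
t=22: ready={C,D,E,F,H} → run D
t=23: ready={C,D,E,F,H} → run D
t=24: ready={C,D,E,F,H} → run D
t=25: ready={C,D,E,F,H} → run D
t=26: ready={C,D,E,F,H} → run D
t=27: ready={C,E,F,H} → run E
t=28: ready={C,E,F,H} → run E
t=29: ready={C,E,F,H} → run E
t=30: ready={C,E,F,H} → run E
t=31: ready={C,E,F,H} → run E
t=32: ready={C,F,H} → run C
t=33: ready={C,F,H} → run C
t=34: ready={C,F,H} → run C
t=35: ready={F,H} → run F
t=36: ready={F,H} → run F
t=37: ready={F,H} → run F
t=38: ready={F,H} → run F
t=39: ready={F,H} → run F
t=40: ready={F,H} → run F
t=41: ready={H} → run H
t=42: ready={H} → run H
t=43: ready={H} → run H
t=44: ready={H} → run H
t=45: ready={H} → run H
t=46: (idle)
t=47: (idle)
t=48: (idle)
t=49: (idle)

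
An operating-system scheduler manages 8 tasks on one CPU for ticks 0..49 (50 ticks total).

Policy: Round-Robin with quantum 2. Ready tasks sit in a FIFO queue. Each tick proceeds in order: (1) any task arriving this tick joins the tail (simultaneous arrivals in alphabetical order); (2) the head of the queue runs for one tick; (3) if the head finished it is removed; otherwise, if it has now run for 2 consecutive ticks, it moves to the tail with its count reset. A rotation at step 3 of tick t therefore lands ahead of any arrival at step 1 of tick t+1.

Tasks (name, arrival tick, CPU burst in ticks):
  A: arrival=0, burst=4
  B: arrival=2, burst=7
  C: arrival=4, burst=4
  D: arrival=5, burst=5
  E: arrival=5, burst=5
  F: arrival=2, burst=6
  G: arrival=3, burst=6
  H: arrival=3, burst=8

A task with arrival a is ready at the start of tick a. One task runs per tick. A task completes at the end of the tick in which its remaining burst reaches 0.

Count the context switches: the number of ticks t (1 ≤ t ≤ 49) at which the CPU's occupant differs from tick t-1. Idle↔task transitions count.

context switches = 23

t=0: queue=[A] q_used=0 → run A
t=1: queue=[A] q_used=1 → run A
t=2: queue=[A,B,F] q_used=0 → run A
t=3: queue=[A,B,F,G,H] q_used=1 → run A
t=4: queue=[B,F,G,H,C] q_used=0 → run B
t=5: queue=[B,F,G,H,C,D,E] q_used=1 → run B
t=6: queue=[F,G,H,C,D,E,B] q_used=0 → run F
t=7: queue=[F,G,H,C,D,E,B] q_used=1 → run F
t=8: queue=[G,H,C,D,E,B,F] q_used=0 → run G
t=9: queue=[G,H,C,D,E,B,F] q_used=1 → run G
t=10: queue=[H,C,D,E,B,F,G] q_used=0 → run H
t=11: queue=[H,C,D,E,B,F,G] q_used=1 → run H
t=12: queue=[C,D,E,B,F,G,H] q_used=0 → run C
t=13: queue=[C,D,E,B,F,G,H] q_used=1 → run C
t=14: queue=[D,E,B,F,G,H,C] q_used=0 → run D
t=15: queue=[D,E,B,F,G,H,C] q_used=1 → run D
t=16: queue=[E,B,F,G,H,C,D] q_used=0 → run E
t=17: queue=[E,B,F,G,H,C,D] q_used=1 → run E
t=18: queue=[B,F,G,H,C,D,E] q_used=0 → run B
t=19: queue=[B,F,G,H,C,D,E] q_used=1 → run B
t=20: queue=[F,G,H,C,D,E,B] q_used=0 → run F
t=21: queue=[F,G,H,C,D,E,B] q_used=1 → run F
t=22: queue=[G,H,C,D,E,B,F] q_used=0 → run G
t=23: queue=[G,H,C,D,E,B,F] q_used=1 → run G
t=24: queue=[H,C,D,E,B,F,G] q_used=0 → run H
t=25: queue=[H,C,D,E,B,F,G] q_used=1 → run H
t=26: queue=[C,D,E,B,F,G,H] q_used=0 → run C
t=27: queue=[C,D,E,B,F,G,H] q_used=1 → run C
t=28: queue=[D,E,B,F,G,H] q_used=0 → run D
t=29: queue=[D,E,B,F,G,H] q_used=1 → run D
t=30: queue=[E,B,F,G,H,D] q_used=0 → run E
t=31: queue=[E,B,F,G,H,D] q_used=1 → run E
t=32: queue=[B,F,G,H,D,E] q_used=0 → run B
t=33: queue=[B,F,G,H,D,E] q_used=1 → run B
t=34: queue=[F,G,H,D,E,B] q_used=0 → run F
t=35: queue=[F,G,H,D,E,B] q_used=1 → run F
t=36: queue=[G,H,D,E,B] q_used=0 → run G
t=37: queue=[G,H,D,E,B] q_used=1 → run G
t=38: queue=[H,D,E,B] q_used=0 → run H
t=39: queue=[H,D,E,B] q_used=1 → run H
t=40: queue=[D,E,B,H] q_used=0 → run D
t=41: queue=[E,B,H] q_used=0 → run E
t=42: queue=[B,H] q_used=0 → run B
t=43: queue=[H] q_used=0 → run H
t=44: queue=[H] q_used=1 → run H
t=45: (idle)
t=46: (idle)
t=47: (idle)
t=48: (idle)
t=49: (idle)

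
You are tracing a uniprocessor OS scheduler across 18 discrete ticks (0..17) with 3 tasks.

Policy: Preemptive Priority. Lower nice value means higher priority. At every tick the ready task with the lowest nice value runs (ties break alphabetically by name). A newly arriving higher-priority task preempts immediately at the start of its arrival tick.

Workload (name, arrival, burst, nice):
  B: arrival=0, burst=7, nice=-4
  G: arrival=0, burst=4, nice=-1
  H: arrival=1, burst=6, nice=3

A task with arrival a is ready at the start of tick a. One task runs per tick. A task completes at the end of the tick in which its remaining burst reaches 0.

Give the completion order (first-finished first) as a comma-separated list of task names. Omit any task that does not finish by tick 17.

completion order = B, G, H

t=0: ready={B,G} → run B
t=1: ready={B,G,H} → run B
t=2: ready={B,G,H} → run B
t=3: ready={B,G,H} → run B
t=4: ready={B,G,H} → run B
t=5: ready={B,G,H} → run B
t=6: ready={B,G,H} → run B
t=7: ready={G,H} → run G
t=8: ready={G,H} → run G
t=9: ready={G,H} → run G
t=10: ready={G,H} → run G
t=11: ready={H} → run H
t=12: ready={H} → run H
t=13: ready={H} → run H
t=14: ready={H} → run H
t=15: ready={H} → run H
t=16: ready={H} → run H
t=17: (idle)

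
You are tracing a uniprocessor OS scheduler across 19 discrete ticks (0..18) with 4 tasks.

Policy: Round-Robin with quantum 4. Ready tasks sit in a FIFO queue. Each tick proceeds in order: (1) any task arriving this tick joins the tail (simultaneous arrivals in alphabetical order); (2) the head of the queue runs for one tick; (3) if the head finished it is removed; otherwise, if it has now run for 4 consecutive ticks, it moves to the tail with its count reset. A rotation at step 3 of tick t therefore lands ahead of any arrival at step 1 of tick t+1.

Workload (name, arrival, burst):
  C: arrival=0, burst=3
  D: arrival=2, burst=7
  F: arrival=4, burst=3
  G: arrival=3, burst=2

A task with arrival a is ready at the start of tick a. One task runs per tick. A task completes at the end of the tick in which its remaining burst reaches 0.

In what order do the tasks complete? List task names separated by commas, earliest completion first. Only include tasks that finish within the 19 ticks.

t=0: queue=[C] q_used=0 → run C
t=1: queue=[C] q_used=1 → run C
t=2: queue=[C,D] q_used=2 → run C
t=3: queue=[D,G] q_used=0 → run D
t=4: queue=[D,G,F] q_used=1 → run D
t=5: queue=[D,G,F] q_used=2 → run D
t=6: queue=[D,G,F] q_used=3 → run D
t=7: queue=[G,F,D] q_used=0 → run G
t=8: queue=[G,F,D] q_used=1 → run G
t=9: queue=[F,D] q_used=0 → run F
t=10: queue=[F,D] q_used=1 → run F
t=11: queue=[F,D] q_used=2 → run F
t=12: queue=[D] q_used=0 → run D
t=13: queue=[D] q_used=1 → run D
t=14: queue=[D] q_used=2 → run D
t=15: (idle)
t=16: (idle)
t=17: (idle)
t=18: (idle)

completion order = C, G, F, D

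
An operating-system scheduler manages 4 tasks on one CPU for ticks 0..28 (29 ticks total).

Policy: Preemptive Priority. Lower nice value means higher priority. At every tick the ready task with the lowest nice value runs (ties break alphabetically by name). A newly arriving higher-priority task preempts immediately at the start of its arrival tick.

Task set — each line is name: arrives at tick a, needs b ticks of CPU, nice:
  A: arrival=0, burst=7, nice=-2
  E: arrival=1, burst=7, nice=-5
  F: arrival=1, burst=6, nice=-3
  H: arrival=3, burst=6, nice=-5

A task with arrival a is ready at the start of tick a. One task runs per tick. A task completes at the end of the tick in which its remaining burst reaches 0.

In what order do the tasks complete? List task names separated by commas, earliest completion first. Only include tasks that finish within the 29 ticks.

completion order = E, H, F, A

t=0: ready={A} → run A
t=1: ready={A,E,F} → run E
t=2: ready={A,E,F} → run E
t=3: ready={A,E,F,H} → run E
t=4: ready={A,E,F,H} → run E
t=5: ready={A,E,F,H} → run E
t=6: ready={A,E,F,H} → run E
t=7: ready={A,E,F,H} → run E
t=8: ready={A,F,H} → run H
t=9: ready={A,F,H} → run H
t=10: ready={A,F,H} → run H
t=11: ready={A,F,H} → run H
t=12: ready={A,F,H} → run H
t=13: ready={A,F,H} → run H
t=14: ready={A,F} → run F
t=15: ready={A,F} → run F
t=16: ready={A,F} → run F
t=17: ready={A,F} → run F
t=18: ready={A,F} → run F
t=19: ready={A,F} → run F
t=20: ready={A} → run A
t=21: ready={A} → run A
t=22: ready={A} → run A
t=23: ready={A} → run A
t=24: ready={A} → run A
t=25: ready={A} → run A
t=26: (idle)
t=27: (idle)
t=28: (idle)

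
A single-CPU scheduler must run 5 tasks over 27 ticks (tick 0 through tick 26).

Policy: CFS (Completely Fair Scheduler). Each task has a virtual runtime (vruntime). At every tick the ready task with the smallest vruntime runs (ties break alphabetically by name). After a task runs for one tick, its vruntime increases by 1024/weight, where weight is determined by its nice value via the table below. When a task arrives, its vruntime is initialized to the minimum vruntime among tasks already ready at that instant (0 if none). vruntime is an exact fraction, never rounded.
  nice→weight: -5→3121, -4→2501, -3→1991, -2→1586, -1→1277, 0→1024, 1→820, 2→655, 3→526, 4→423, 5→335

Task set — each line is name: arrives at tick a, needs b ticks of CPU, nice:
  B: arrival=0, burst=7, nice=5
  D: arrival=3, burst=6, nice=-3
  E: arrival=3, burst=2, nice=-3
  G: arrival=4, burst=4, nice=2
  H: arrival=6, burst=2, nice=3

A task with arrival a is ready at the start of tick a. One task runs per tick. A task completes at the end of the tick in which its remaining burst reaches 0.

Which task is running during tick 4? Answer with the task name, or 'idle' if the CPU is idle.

running at tick 4 = D

t=0: vr[B=0] → run B
t=1: vr[B=1024/335] → run B
t=2: vr[B=2048/335] → run B
t=3: vr[B=3072/335 D=3072/335 E=3072/335] → run B
t=4: vr[B=4096/335 D=3072/335 E=3072/335 G=3072/335] → run D
t=5: vr[B=4096/335 D=6459392/666985 E=3072/335 G=3072/335] → run E
t=6: vr[B=4096/335 D=6459392/666985 E=6459392/666985 G=3072/335 H=3072/335] → run G
t=7: vr[B=4096/335 D=6459392/666985 E=6459392/666985 G=94208/8777 H=3072/335] → run H
t=8: vr[B=4096/335 D=6459392/666985 E=6459392/666985 G=94208/8777 H=979456/88105] → run D
t=9: vr[B=4096/335 D=6802432/666985 E=6459392/666985 G=94208/8777 H=979456/88105] → run E
t=10: vr[B=4096/335 D=6802432/666985 G=94208/8777 H=979456/88105] → run D
t=11: vr[B=4096/335 D=7145472/666985 G=94208/8777 H=979456/88105] → run D
t=12: vr[B=4096/335 D=7488512/666985 G=94208/8777 H=979456/88105] → run G
t=13: vr[B=4096/335 D=7488512/666985 G=539648/43885 H=979456/88105] → run H
t=14: vr[B=4096/335 D=7488512/666985 G=539648/43885] → run D
t=15: vr[B=4096/335 D=7831552/666985 G=539648/43885] → run D
t=16: vr[B=4096/335 G=539648/43885] → run B
t=17: vr[B=1024/67 G=539648/43885] → run G
t=18: vr[B=1024/67 G=608256/43885] → run G
t=19: vr[B=1024/67] → run B
t=20: vr[B=6144/335] → run B
t=21: (idle)
t=22: (idle)
t=23: (idle)
t=24: (idle)
t=25: (idle)
t=26: (idle)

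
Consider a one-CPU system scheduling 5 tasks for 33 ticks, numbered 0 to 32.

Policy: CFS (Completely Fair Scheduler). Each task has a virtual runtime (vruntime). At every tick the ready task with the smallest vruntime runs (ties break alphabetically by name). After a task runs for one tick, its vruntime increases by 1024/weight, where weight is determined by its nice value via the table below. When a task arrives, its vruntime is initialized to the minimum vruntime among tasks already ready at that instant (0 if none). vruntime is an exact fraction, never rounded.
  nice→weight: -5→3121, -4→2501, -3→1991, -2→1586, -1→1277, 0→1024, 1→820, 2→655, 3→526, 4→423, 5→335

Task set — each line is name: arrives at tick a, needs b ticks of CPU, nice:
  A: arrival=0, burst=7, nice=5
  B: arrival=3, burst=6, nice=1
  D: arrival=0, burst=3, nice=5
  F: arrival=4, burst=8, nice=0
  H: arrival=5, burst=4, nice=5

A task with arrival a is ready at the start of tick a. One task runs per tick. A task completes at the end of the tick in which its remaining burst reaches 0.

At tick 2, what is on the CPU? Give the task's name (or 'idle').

t=0: vr[A=0 D=0] → run A
t=1: vr[A=1024/335 D=0] → run D
t=2: vr[A=1024/335 D=1024/335] → run A
t=3: vr[A=2048/335 B=1024/335 D=1024/335] → run B
t=4: vr[A=2048/335 B=59136/13735 D=1024/335 F=1024/335] → run D
t=5: vr[A=2048/335 B=59136/13735 D=2048/335 F=1024/335 H=1024/335] → run F
t=6: vr[A=2048/335 B=59136/13735 D=2048/335 F=1359/335 H=1024/335] → run H
t=7: vr[A=2048/335 B=59136/13735 D=2048/335 F=1359/335 H=2048/335] → run F
t=8: vr[A=2048/335 B=59136/13735 D=2048/335 F=1694/335 H=2048/335] → run B
t=9: vr[A=2048/335 B=76288/13735 D=2048/335 F=1694/335 H=2048/335] → run F
t=10: vr[A=2048/335 B=76288/13735 D=2048/335 F=2029/335 H=2048/335] → run B
t=11: vr[A=2048/335 B=18688/2747 D=2048/335 F=2029/335 H=2048/335] → run F
t=12: vr[A=2048/335 B=18688/2747 D=2048/335 F=2364/335 H=2048/335] → run A
t=13: vr[A=3072/335 B=18688/2747 D=2048/335 F=2364/335 H=2048/335] → run D
t=14: vr[A=3072/335 B=18688/2747 F=2364/335 H=2048/335] → run H
t=15: vr[A=3072/335 B=18688/2747 F=2364/335 H=3072/335] → run B
t=16: vr[A=3072/335 B=110592/13735 F=2364/335 H=3072/335] → run F
t=17: vr[A=3072/335 B=110592/13735 F=2699/335 H=3072/335] → run B
t=18: vr[A=3072/335 B=127744/13735 F=2699/335 H=3072/335] → run F
t=19: vr[A=3072/335 B=127744/13735 F=3034/335 H=3072/335] → run F
t=20: vr[A=3072/335 B=127744/13735 F=3369/335 H=3072/335] → run A
t=21: vr[A=4096/335 B=127744/13735 F=3369/335 H=3072/335] → run H
t=22: vr[A=4096/335 B=127744/13735 F=3369/335 H=4096/335] → run B
t=23: vr[A=4096/335 F=3369/335 H=4096/335] → run F
t=24: vr[A=4096/335 H=4096/335] → run A
t=25: vr[A=1024/67 H=4096/335] → run H
t=26: vr[A=1024/67] → run A
t=27: vr[A=6144/335] → run A
t=28: (idle)
t=29: (idle)
t=30: (idle)
t=31: (idle)
t=32: (idle)

running at tick 2 = A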